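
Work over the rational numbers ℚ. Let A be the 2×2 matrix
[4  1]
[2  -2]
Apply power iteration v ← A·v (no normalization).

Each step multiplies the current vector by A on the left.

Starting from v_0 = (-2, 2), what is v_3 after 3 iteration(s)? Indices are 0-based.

v_0 = (-2, 2).
v_1 = A·v_0 = (-6, -8).
v_2 = A·v_1 = (-32, 4).
v_3 = A·v_2 = (-124, -72).

v_3 = (-124, -72)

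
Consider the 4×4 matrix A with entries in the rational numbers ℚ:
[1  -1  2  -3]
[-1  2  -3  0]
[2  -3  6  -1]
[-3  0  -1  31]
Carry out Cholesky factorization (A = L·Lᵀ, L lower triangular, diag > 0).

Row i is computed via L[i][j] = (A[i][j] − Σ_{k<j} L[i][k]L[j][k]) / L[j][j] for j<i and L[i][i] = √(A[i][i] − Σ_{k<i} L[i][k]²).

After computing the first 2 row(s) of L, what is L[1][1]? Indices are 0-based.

L[1][1] = 1

Step 1: L[0][0] = √(1) = 1.
  L[1][0] = (-1) / L[0][0] = -1.
Step 2: L[1][1] = √(1) = 1.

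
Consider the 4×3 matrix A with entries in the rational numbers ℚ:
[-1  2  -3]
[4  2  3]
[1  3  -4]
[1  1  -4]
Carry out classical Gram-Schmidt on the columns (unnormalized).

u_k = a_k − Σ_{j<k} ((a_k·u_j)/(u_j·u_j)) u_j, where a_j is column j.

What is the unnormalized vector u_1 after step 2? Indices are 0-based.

Step 1: u_0 = a_0 = (-1, 4, 1, 1).
Step 2: u_1 = a_1 − (10/19)·u_0 = (48/19, -2/19, 47/19, 9/19).

u_1 = (48/19, -2/19, 47/19, 9/19)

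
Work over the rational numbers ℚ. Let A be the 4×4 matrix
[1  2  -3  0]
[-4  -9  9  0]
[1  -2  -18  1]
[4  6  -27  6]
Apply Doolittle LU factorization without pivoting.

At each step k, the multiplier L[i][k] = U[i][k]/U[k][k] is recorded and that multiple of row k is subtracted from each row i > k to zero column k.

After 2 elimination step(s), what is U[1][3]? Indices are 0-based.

U[1][3] = 0

[col 0] pivot 1
  R1 -= -4*R0 → (0, -1, -3, 0)  (L[1][0] := -4)
  R2 -= 1*R0 → (0, -4, -15, 1)  (L[2][0] := 1)
  R3 -= 4*R0 → (0, -2, -15, 6)  (L[3][0] := 4)
[col 1] pivot -1
  R2 -= 4*R1 → (0, 0, -3, 1)  (L[2][1] := 4)
  R3 -= 2*R1 → (0, 0, -9, 6)  (L[3][1] := 2)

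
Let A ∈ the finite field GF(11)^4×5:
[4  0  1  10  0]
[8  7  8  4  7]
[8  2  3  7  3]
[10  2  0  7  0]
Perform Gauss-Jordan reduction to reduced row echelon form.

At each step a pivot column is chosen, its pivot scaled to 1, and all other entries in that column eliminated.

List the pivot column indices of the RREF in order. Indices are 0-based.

pivot columns: 0, 1, 2, 4

step 1: normalize row 0 (÷4) = (1, 0, 3, 8, 0)
  row 1: subtract 8×row0 = (0, 7, 6, 6, 7)
  row 2: subtract 8×row0 = (0, 2, 1, 9, 3)
  row 3: subtract 10×row0 = (0, 2, 3, 4, 0)
step 2: normalize row 1 (÷7) = (0, 1, 4, 4, 1)
  row 2: subtract 2×row1 = (0, 0, 4, 1, 1)
  row 3: subtract 2×row1 = (0, 0, 6, 7, 9)
step 3: normalize row 2 (÷4) = (0, 0, 1, 3, 3)
  row 0: subtract 3×row2 = (1, 0, 0, 10, 2)
  row 1: subtract 4×row2 = (0, 1, 0, 3, 0)
  row 3: subtract 6×row2 = (0, 0, 0, 0, 2)
skip col 3 (zero from row 3)
step 4: normalize row 3 (÷2) = (0, 0, 0, 0, 1)
  row 0: subtract 2×row3 = (1, 0, 0, 10, 0)
  row 2: subtract 3×row3 = (0, 0, 1, 3, 0)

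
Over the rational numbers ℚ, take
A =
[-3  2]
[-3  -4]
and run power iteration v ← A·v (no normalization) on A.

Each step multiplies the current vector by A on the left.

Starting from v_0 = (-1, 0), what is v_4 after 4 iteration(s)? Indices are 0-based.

v_4 = (285, -273)

v_0 = (-1, 0).
v_1 = A·v_0 = (3, 3).
v_2 = A·v_1 = (-3, -21).
v_3 = A·v_2 = (-33, 93).
v_4 = A·v_3 = (285, -273).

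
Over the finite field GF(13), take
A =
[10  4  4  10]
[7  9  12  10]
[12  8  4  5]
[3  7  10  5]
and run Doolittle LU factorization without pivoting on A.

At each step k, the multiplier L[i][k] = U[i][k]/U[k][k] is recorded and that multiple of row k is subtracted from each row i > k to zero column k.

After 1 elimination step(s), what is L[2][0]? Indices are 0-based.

[col 0] pivot 10
  R1 -= 2*R0 → (0, 1, 4, 3)  (L[1][0] := 2)
  R2 -= 9*R0 → (0, 11, 7, 6)  (L[2][0] := 9)
  R3 -= 12*R0 → (0, 11, 1, 2)  (L[3][0] := 12)

L[2][0] = 9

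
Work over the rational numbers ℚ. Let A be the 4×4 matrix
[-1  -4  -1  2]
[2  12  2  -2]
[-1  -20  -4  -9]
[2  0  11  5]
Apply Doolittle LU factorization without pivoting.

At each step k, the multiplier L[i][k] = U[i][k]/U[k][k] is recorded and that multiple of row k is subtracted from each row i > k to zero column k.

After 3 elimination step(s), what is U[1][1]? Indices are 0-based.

U[1][1] = 4

Step 1: pivot at (0,0) is -1.
  row1 ← row1 − (-2)·row0  ⇒  L[1][0]=-2, U row1=(0, 4, 0, 2)
  row2 ← row2 − (1)·row0  ⇒  L[2][0]=1, U row2=(0, -16, -3, -11)
  row3 ← row3 − (-2)·row0  ⇒  L[3][0]=-2, U row3=(0, -8, 9, 9)
Step 2: pivot at (1,1) is 4.
  row2 ← row2 − (-4)·row1  ⇒  L[2][1]=-4, U row2=(0, 0, -3, -3)
  row3 ← row3 − (-2)·row1  ⇒  L[3][1]=-2, U row3=(0, 0, 9, 13)
Step 3: pivot at (2,2) is -3.
  row3 ← row3 − (-3)·row2  ⇒  L[3][2]=-3, U row3=(0, 0, 0, 4)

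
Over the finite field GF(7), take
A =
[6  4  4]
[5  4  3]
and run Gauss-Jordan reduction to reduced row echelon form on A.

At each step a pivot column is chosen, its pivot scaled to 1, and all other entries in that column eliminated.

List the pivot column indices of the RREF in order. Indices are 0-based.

pivot columns: 0, 1

[1] R0 /= 6  ⇒  (1, 3, 3)
     R1 -= 5·R0  ⇒  (0, 3, 2)
[2] R1 /= 3  ⇒  (0, 1, 3)
     R0 -= 3·R1  ⇒  (1, 0, 1)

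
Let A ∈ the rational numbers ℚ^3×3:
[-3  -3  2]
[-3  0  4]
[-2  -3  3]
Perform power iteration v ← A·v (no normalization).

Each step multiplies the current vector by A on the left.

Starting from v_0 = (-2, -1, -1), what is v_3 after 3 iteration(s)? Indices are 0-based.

v_0 = (-2, -1, -1).
v_1 = A·v_0 = (7, 2, 4).
v_2 = A·v_1 = (-19, -5, -8).
v_3 = A·v_2 = (56, 25, 29).

v_3 = (56, 25, 29)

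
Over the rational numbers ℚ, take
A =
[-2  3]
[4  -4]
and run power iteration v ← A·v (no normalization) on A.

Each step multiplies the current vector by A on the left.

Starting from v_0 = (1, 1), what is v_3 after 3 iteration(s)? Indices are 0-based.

v_3 = (16, -24)

v_0 = (1, 1).
v_1 = A·v_0 = (1, 0).
v_2 = A·v_1 = (-2, 4).
v_3 = A·v_2 = (16, -24).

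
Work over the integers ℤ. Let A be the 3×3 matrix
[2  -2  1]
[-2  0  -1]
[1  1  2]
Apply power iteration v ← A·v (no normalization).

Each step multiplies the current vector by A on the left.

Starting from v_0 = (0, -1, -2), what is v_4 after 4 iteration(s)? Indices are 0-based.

v_4 = (-144, 92, -50)

v_0 = (0, -1, -2).
v_1 = A·v_0 = (0, 2, -5).
v_2 = A·v_1 = (-9, 5, -8).
v_3 = A·v_2 = (-36, 26, -20).
v_4 = A·v_3 = (-144, 92, -50).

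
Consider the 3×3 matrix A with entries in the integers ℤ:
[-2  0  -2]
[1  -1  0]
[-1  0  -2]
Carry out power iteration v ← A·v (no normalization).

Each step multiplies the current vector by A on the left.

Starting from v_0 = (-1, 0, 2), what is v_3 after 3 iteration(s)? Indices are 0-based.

v_3 = (-36, 11, -26)

v_0 = (-1, 0, 2).
v_1 = A·v_0 = (-2, -1, -3).
v_2 = A·v_1 = (10, -1, 8).
v_3 = A·v_2 = (-36, 11, -26).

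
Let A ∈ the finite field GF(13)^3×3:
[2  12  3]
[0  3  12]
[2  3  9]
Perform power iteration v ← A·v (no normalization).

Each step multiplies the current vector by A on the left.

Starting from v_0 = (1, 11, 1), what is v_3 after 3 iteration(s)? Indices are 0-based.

v_3 = (4, 1, 11)

v_0 = (1, 11, 1).
v_1 = A·v_0 = (7, 6, 5).
v_2 = A·v_1 = (10, 0, 12).
v_3 = A·v_2 = (4, 1, 11).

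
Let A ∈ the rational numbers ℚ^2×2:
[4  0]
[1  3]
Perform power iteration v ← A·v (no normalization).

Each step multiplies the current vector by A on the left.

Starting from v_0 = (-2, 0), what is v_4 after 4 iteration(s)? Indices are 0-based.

v_0 = (-2, 0).
v_1 = A·v_0 = (-8, -2).
v_2 = A·v_1 = (-32, -14).
v_3 = A·v_2 = (-128, -74).
v_4 = A·v_3 = (-512, -350).

v_4 = (-512, -350)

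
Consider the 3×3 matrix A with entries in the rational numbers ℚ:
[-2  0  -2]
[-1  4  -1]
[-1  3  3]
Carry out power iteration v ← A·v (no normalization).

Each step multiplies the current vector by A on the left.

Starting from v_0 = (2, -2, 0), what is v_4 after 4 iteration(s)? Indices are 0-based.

v_4 = (412, -138, -1084)

v_0 = (2, -2, 0).
v_1 = A·v_0 = (-4, -10, -8).
v_2 = A·v_1 = (24, -28, -50).
v_3 = A·v_2 = (52, -86, -258).
v_4 = A·v_3 = (412, -138, -1084).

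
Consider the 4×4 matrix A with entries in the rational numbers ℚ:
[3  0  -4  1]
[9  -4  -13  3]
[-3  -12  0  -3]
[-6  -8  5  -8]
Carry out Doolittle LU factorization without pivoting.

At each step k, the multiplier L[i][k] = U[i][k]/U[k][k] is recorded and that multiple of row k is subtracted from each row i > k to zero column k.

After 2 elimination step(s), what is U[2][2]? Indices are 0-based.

U[2][2] = -1

Step 1: pivot at (0,0) is 3.
  row1 ← row1 − (3)·row0  ⇒  L[1][0]=3, U row1=(0, -4, -1, 0)
  row2 ← row2 − (-1)·row0  ⇒  L[2][0]=-1, U row2=(0, -12, -4, -2)
  row3 ← row3 − (-2)·row0  ⇒  L[3][0]=-2, U row3=(0, -8, -3, -6)
Step 2: pivot at (1,1) is -4.
  row2 ← row2 − (3)·row1  ⇒  L[2][1]=3, U row2=(0, 0, -1, -2)
  row3 ← row3 − (2)·row1  ⇒  L[3][1]=2, U row3=(0, 0, -1, -6)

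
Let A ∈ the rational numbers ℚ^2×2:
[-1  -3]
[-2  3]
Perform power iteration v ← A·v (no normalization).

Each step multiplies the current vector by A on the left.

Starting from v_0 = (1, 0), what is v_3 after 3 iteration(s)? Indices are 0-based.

v_3 = (5, -26)

v_0 = (1, 0).
v_1 = A·v_0 = (-1, -2).
v_2 = A·v_1 = (7, -4).
v_3 = A·v_2 = (5, -26).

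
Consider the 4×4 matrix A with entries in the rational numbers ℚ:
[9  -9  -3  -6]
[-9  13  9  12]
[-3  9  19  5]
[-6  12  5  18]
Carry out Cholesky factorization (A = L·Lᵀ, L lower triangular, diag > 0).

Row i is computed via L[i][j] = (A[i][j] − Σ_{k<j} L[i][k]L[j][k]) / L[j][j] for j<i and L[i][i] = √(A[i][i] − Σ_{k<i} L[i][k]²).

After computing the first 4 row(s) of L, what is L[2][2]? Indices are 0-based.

L[2][2] = 3

Step 1: L[0][0] = √(9) = 3.
  L[1][0] = (-9) / L[0][0] = -3.
Step 2: L[1][1] = √(4) = 2.
  L[2][0] = (-3) / L[0][0] = -1.
  L[2][1] = (6) / L[1][1] = 3.
Step 3: L[2][2] = √(9) = 3.
  L[3][0] = (-6) / L[0][0] = -2.
  L[3][1] = (6) / L[1][1] = 3.
  L[3][2] = (-6) / L[2][2] = -2.
Step 4: L[3][3] = √(1) = 1.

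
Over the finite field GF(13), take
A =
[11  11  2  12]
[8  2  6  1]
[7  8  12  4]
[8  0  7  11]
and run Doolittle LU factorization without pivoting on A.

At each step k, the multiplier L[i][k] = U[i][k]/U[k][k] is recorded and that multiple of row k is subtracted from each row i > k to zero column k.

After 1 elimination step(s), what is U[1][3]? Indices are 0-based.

k=0: U[0][0]=11
  eliminate (1,0): mult=9, new row 1: (0, 7, 1, 10); set L[1][0]=9
  eliminate (2,0): mult=3, new row 2: (0, 1, 6, 7); set L[2][0]=3
  eliminate (3,0): mult=9, new row 3: (0, 5, 2, 7); set L[3][0]=9

U[1][3] = 10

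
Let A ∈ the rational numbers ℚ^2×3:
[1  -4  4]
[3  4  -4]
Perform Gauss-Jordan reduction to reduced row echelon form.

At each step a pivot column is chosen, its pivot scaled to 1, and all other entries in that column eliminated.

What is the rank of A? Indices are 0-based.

rank = 2

pivot(0,0)=1: scale R0 → (1, -4, 4)
  clear (1,0): R1 −= (3)R0 → (0, 16, -16)
pivot(1,1)=16: scale R1 → (0, 1, -1)
  clear (0,1): R0 −= (-4)R1 → (1, 0, 0)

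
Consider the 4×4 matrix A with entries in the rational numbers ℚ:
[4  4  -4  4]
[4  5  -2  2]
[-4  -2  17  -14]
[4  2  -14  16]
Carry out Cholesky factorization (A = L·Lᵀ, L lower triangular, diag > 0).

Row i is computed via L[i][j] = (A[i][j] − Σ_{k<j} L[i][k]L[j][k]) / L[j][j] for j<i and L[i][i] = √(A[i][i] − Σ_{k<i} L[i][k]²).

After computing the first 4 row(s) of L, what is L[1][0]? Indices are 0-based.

L[1][0] = 2

Step 1: L[0][0] = √(4) = 2.
  L[1][0] = (4) / L[0][0] = 2.
Step 2: L[1][1] = √(1) = 1.
  L[2][0] = (-4) / L[0][0] = -2.
  L[2][1] = (2) / L[1][1] = 2.
Step 3: L[2][2] = √(9) = 3.
  L[3][0] = (4) / L[0][0] = 2.
  L[3][1] = (-2) / L[1][1] = -2.
  L[3][2] = (-6) / L[2][2] = -2.
Step 4: L[3][3] = √(4) = 2.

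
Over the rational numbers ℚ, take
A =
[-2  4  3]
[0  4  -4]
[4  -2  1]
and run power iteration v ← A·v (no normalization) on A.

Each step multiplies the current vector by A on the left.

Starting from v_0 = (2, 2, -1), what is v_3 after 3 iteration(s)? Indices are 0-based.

v_0 = (2, 2, -1).
v_1 = A·v_0 = (1, 12, 3).
v_2 = A·v_1 = (55, 36, -17).
v_3 = A·v_2 = (-17, 212, 131).

v_3 = (-17, 212, 131)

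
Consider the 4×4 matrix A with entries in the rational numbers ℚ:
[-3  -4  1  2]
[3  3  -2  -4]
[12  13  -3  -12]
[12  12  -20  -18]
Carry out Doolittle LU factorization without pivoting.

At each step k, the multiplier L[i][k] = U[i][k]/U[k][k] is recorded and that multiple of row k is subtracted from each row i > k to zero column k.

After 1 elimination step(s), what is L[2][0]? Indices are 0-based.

L[2][0] = -4

k=0: U[0][0]=-3
  eliminate (1,0): mult=-1, new row 1: (0, -1, -1, -2); set L[1][0]=-1
  eliminate (2,0): mult=-4, new row 2: (0, -3, 1, -4); set L[2][0]=-4
  eliminate (3,0): mult=-4, new row 3: (0, -4, -16, -10); set L[3][0]=-4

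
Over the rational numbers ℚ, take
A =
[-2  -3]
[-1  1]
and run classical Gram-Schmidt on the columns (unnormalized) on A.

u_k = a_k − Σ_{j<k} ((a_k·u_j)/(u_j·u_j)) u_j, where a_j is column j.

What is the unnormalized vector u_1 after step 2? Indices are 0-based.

u_1 = (-1, 2)

Step 1: u_0 = a_0 = (-2, -1).
Step 2: u_1 = a_1 − (1)·u_0 = (-1, 2).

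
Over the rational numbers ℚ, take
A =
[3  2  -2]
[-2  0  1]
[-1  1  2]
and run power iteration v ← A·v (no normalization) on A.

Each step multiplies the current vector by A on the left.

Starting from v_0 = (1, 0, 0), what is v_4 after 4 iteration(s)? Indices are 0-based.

v_4 = (77, -70, -98)

v_0 = (1, 0, 0).
v_1 = A·v_0 = (3, -2, -1).
v_2 = A·v_1 = (7, -7, -7).
v_3 = A·v_2 = (21, -21, -28).
v_4 = A·v_3 = (77, -70, -98).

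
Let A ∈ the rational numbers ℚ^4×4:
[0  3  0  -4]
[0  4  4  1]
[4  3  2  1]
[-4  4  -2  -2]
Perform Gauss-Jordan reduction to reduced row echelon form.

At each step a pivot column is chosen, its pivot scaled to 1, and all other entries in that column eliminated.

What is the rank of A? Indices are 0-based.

rank = 4

pivot(0,0): swap R0↔R2
pivot(0,0)=4: scale R0 → (1, 3/4, 1/2, 1/4)
  clear (3,0): R3 −= (-4)R0 → (0, 7, 0, -1)
pivot(1,1)=4: scale R1 → (0, 1, 1, 1/4)
  clear (0,1): R0 −= (3/4)R1 → (1, 0, -1/4, 1/16)
  clear (2,1): R2 −= (3)R1 → (0, 0, -3, -19/4)
  clear (3,1): R3 −= (7)R1 → (0, 0, -7, -11/4)
pivot(2,2)=-3: scale R2 → (0, 0, 1, 19/12)
  clear (0,2): R0 −= (-1/4)R2 → (1, 0, 0, 11/24)
  clear (1,2): R1 −= (1)R2 → (0, 1, 0, -4/3)
  clear (3,2): R3 −= (-7)R2 → (0, 0, 0, 25/3)
pivot(3,3)=25/3: scale R3 → (0, 0, 0, 1)
  clear (0,3): R0 −= (11/24)R3 → (1, 0, 0, 0)
  clear (1,3): R1 −= (-4/3)R3 → (0, 1, 0, 0)
  clear (2,3): R2 −= (19/12)R3 → (0, 0, 1, 0)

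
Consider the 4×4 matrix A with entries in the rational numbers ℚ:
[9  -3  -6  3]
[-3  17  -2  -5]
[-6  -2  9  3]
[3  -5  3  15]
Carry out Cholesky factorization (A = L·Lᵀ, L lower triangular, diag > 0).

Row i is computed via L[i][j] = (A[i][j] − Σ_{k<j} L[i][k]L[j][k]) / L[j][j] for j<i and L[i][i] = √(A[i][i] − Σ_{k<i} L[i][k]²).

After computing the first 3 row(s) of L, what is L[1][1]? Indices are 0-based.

L[1][1] = 4

Step 1: L[0][0] = √(9) = 3.
  L[1][0] = (-3) / L[0][0] = -1.
Step 2: L[1][1] = √(16) = 4.
  L[2][0] = (-6) / L[0][0] = -2.
  L[2][1] = (-4) / L[1][1] = -1.
Step 3: L[2][2] = √(4) = 2.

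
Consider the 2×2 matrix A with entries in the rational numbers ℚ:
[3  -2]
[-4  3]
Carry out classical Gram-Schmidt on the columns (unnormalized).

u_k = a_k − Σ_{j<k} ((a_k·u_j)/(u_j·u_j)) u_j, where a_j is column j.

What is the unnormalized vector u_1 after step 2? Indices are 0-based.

Step 1: u_0 = a_0 = (3, -4).
Step 2: u_1 = a_1 − (-18/25)·u_0 = (4/25, 3/25).

u_1 = (4/25, 3/25)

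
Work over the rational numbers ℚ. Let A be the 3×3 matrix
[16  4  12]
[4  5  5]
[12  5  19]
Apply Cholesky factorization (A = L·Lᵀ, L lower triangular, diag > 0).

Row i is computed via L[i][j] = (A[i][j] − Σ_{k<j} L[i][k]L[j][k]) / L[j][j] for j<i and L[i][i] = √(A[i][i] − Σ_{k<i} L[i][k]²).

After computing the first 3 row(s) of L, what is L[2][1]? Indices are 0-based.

L[2][1] = 1

Step 1: L[0][0] = √(16) = 4.
  L[1][0] = (4) / L[0][0] = 1.
Step 2: L[1][1] = √(4) = 2.
  L[2][0] = (12) / L[0][0] = 3.
  L[2][1] = (2) / L[1][1] = 1.
Step 3: L[2][2] = √(9) = 3.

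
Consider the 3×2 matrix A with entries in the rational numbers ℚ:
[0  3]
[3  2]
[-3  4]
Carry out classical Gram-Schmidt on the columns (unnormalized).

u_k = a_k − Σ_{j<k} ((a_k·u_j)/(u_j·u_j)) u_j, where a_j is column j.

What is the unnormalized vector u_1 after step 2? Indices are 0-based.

u_1 = (3, 3, 3)

Step 1: u_0 = a_0 = (0, 3, -3).
Step 2: u_1 = a_1 − (-1/3)·u_0 = (3, 3, 3).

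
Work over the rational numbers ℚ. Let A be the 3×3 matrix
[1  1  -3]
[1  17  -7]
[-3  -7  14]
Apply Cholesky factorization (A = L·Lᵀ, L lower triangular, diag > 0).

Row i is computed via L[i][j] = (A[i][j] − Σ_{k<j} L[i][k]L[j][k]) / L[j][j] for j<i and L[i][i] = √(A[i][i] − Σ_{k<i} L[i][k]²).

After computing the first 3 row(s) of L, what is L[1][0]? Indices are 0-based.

L[1][0] = 1

Step 1: L[0][0] = √(1) = 1.
  L[1][0] = (1) / L[0][0] = 1.
Step 2: L[1][1] = √(16) = 4.
  L[2][0] = (-3) / L[0][0] = -3.
  L[2][1] = (-4) / L[1][1] = -1.
Step 3: L[2][2] = √(4) = 2.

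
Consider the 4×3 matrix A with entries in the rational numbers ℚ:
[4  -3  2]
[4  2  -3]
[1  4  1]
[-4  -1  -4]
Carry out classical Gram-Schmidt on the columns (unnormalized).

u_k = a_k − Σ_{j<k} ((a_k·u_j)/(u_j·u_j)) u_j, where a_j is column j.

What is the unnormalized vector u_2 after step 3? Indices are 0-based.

Step 1: u_0 = a_0 = (4, 4, 1, -4).
Step 2: u_1 = a_1 − (4/49)·u_0 = (-163/49, 82/49, 192/49, -33/49).
Step 3: u_2 = a_2 − (13/49)·u_0 − (-124/727)·u_1 = (270/727, -2745/727, 1020/727, -2220/727).

u_2 = (270/727, -2745/727, 1020/727, -2220/727)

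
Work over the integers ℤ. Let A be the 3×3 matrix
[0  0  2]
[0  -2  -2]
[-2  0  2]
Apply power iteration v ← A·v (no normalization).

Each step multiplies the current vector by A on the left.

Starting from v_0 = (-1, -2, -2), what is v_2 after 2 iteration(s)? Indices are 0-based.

v_0 = (-1, -2, -2).
v_1 = A·v_0 = (-4, 8, -2).
v_2 = A·v_1 = (-4, -12, 4).

v_2 = (-4, -12, 4)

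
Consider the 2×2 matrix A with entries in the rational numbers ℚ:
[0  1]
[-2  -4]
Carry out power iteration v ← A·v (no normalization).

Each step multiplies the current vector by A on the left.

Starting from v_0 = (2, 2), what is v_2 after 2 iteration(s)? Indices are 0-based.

v_0 = (2, 2).
v_1 = A·v_0 = (2, -12).
v_2 = A·v_1 = (-12, 44).

v_2 = (-12, 44)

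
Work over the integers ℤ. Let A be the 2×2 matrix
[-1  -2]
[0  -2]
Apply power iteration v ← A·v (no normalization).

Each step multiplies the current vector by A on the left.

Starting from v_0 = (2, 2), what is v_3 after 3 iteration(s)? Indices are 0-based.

v_3 = (-30, -16)

v_0 = (2, 2).
v_1 = A·v_0 = (-6, -4).
v_2 = A·v_1 = (14, 8).
v_3 = A·v_2 = (-30, -16).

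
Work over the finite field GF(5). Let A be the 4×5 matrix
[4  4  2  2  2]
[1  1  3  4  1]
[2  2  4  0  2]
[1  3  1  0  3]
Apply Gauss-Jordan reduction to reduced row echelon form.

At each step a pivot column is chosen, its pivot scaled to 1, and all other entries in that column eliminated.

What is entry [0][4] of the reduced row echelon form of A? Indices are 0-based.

M[0][4] = 0

[1] R0 /= 4  ⇒  (1, 1, 3, 3, 3)
     R1 -= 1·R0  ⇒  (0, 0, 0, 1, 3)
     R2 -= 2·R0  ⇒  (0, 0, 3, 4, 1)
     R3 -= 1·R0  ⇒  (0, 2, 3, 2, 0)
[2] R1 <-> R3
[2] R1 /= 2  ⇒  (0, 1, 4, 1, 0)
     R0 -= 1·R1  ⇒  (1, 0, 4, 2, 3)
[3] R2 /= 3  ⇒  (0, 0, 1, 3, 2)
     R0 -= 4·R2  ⇒  (1, 0, 0, 0, 0)
     R1 -= 4·R2  ⇒  (0, 1, 0, 4, 2)
[4] R3 /= 1  ⇒  (0, 0, 0, 1, 3)
     R1 -= 4·R3  ⇒  (0, 1, 0, 0, 0)
     R2 -= 3·R3  ⇒  (0, 0, 1, 0, 3)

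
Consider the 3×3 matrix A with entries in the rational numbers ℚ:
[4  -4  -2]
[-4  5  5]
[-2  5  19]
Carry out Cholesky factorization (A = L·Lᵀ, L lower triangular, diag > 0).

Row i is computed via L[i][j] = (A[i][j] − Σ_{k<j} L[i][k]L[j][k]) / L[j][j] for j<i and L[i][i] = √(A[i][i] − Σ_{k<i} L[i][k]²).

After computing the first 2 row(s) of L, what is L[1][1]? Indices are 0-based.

Step 1: L[0][0] = √(4) = 2.
  L[1][0] = (-4) / L[0][0] = -2.
Step 2: L[1][1] = √(1) = 1.

L[1][1] = 1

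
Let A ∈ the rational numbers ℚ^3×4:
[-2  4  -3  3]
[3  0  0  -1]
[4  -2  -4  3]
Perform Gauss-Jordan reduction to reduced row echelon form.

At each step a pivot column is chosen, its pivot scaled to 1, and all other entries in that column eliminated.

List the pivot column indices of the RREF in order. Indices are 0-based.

pivot columns: 0, 1, 2

step 1: normalize row 0 (÷-2) = (1, -2, 3/2, -3/2)
  row 1: subtract 3×row0 = (0, 6, -9/2, 7/2)
  row 2: subtract 4×row0 = (0, 6, -10, 9)
step 2: normalize row 1 (÷6) = (0, 1, -3/4, 7/12)
  row 0: subtract -2×row1 = (1, 0, 0, -1/3)
  row 2: subtract 6×row1 = (0, 0, -11/2, 11/2)
step 3: normalize row 2 (÷-11/2) = (0, 0, 1, -1)
  row 1: subtract -3/4×row2 = (0, 1, 0, -1/6)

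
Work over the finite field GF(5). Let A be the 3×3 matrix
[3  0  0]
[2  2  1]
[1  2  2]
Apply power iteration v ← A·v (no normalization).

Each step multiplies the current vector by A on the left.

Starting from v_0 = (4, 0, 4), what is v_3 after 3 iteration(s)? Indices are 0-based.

v_0 = (4, 0, 4).
v_1 = A·v_0 = (2, 2, 2).
v_2 = A·v_1 = (1, 0, 0).
v_3 = A·v_2 = (3, 2, 1).

v_3 = (3, 2, 1)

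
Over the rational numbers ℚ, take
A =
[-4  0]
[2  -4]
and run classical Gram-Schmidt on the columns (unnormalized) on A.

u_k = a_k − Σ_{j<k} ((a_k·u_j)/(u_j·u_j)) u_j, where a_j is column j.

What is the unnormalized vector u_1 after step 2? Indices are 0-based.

Step 1: u_0 = a_0 = (-4, 2).
Step 2: u_1 = a_1 − (-2/5)·u_0 = (-8/5, -16/5).

u_1 = (-8/5, -16/5)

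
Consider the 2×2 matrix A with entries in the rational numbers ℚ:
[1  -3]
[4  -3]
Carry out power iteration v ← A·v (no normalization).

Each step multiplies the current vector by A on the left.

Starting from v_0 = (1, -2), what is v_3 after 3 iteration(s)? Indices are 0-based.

v_3 = (-17, -86)

v_0 = (1, -2).
v_1 = A·v_0 = (7, 10).
v_2 = A·v_1 = (-23, -2).
v_3 = A·v_2 = (-17, -86).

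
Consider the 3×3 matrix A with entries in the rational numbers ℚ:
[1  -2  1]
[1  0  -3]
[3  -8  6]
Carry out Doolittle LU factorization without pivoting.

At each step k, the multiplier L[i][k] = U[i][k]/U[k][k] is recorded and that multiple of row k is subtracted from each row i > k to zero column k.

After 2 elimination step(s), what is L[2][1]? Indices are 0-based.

L[2][1] = -1

k=0: U[0][0]=1
  eliminate (1,0): mult=1, new row 1: (0, 2, -4); set L[1][0]=1
  eliminate (2,0): mult=3, new row 2: (0, -2, 3); set L[2][0]=3
k=1: U[1][1]=2
  eliminate (2,1): mult=-1, new row 2: (0, 0, -1); set L[2][1]=-1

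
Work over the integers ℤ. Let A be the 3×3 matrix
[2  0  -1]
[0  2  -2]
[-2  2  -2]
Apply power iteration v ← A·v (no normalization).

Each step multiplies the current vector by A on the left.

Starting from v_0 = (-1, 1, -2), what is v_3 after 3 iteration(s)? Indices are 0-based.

v_3 = (-12, 0, 16)

v_0 = (-1, 1, -2).
v_1 = A·v_0 = (0, 6, 8).
v_2 = A·v_1 = (-8, -4, -4).
v_3 = A·v_2 = (-12, 0, 16).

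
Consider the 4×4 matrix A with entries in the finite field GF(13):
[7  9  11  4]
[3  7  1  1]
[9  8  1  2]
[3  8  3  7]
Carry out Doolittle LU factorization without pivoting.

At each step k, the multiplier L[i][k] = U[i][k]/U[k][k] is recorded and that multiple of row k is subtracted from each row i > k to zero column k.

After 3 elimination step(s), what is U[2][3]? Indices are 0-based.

k=0: U[0][0]=7
  eliminate (1,0): mult=6, new row 1: (0, 5, 0, 3); set L[1][0]=6
  eliminate (2,0): mult=5, new row 2: (0, 2, 11, 8); set L[2][0]=5
  eliminate (3,0): mult=6, new row 3: (0, 6, 2, 9); set L[3][0]=6
k=1: U[1][1]=5
  eliminate (2,1): mult=3, new row 2: (0, 0, 11, 12); set L[2][1]=3
  eliminate (3,1): mult=9, new row 3: (0, 0, 2, 8); set L[3][1]=9
k=2: U[2][2]=11
  eliminate (3,2): mult=12, new row 3: (0, 0, 0, 7); set L[3][2]=12

U[2][3] = 12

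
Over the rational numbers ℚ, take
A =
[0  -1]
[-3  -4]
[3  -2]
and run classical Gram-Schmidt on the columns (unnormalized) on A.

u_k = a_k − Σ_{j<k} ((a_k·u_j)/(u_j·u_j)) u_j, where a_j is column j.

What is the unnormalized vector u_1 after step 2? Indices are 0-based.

Step 1: u_0 = a_0 = (0, -3, 3).
Step 2: u_1 = a_1 − (1/3)·u_0 = (-1, -3, -3).

u_1 = (-1, -3, -3)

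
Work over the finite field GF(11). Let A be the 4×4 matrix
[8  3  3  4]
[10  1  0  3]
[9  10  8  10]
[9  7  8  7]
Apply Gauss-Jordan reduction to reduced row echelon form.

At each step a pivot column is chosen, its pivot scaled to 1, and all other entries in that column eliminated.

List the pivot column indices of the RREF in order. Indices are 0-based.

pivot columns: 0, 1, 2, 3

pivot(0,0)=8: scale R0 → (1, 10, 10, 6)
  clear (1,0): R1 −= (10)R0 → (0, 0, 10, 9)
  clear (2,0): R2 −= (9)R0 → (0, 8, 6, 0)
  clear (3,0): R3 −= (9)R0 → (0, 5, 6, 8)
pivot(1,1): swap R1↔R2
pivot(1,1)=8: scale R1 → (0, 1, 9, 0)
  clear (0,1): R0 −= (10)R1 → (1, 0, 8, 6)
  clear (3,1): R3 −= (5)R1 → (0, 0, 5, 8)
pivot(2,2)=10: scale R2 → (0, 0, 1, 2)
  clear (0,2): R0 −= (8)R2 → (1, 0, 0, 1)
  clear (1,2): R1 −= (9)R2 → (0, 1, 0, 4)
  clear (3,2): R3 −= (5)R2 → (0, 0, 0, 9)
pivot(3,3)=9: scale R3 → (0, 0, 0, 1)
  clear (0,3): R0 −= (1)R3 → (1, 0, 0, 0)
  clear (1,3): R1 −= (4)R3 → (0, 1, 0, 0)
  clear (2,3): R2 −= (2)R3 → (0, 0, 1, 0)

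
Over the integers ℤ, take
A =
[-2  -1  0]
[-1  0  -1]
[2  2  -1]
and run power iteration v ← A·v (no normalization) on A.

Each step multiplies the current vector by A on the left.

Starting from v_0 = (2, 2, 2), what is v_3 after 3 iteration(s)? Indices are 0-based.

v_3 = (-32, 10, 58)

v_0 = (2, 2, 2).
v_1 = A·v_0 = (-6, -4, 6).
v_2 = A·v_1 = (16, 0, -26).
v_3 = A·v_2 = (-32, 10, 58).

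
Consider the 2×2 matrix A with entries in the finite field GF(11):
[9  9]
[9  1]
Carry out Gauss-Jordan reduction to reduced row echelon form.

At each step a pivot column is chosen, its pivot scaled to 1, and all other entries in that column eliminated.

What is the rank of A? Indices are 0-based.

rank = 2

[1] R0 /= 9  ⇒  (1, 1)
     R1 -= 9·R0  ⇒  (0, 3)
[2] R1 /= 3  ⇒  (0, 1)
     R0 -= 1·R1  ⇒  (1, 0)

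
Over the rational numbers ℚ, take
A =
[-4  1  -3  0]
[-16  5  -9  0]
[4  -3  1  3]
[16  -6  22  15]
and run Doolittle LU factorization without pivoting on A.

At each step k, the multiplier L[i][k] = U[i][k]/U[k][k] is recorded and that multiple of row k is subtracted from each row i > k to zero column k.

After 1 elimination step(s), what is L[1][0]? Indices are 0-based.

L[1][0] = 4

[col 0] pivot -4
  R1 -= 4*R0 → (0, 1, 3, 0)  (L[1][0] := 4)
  R2 -= -1*R0 → (0, -2, -2, 3)  (L[2][0] := -1)
  R3 -= -4*R0 → (0, -2, 10, 15)  (L[3][0] := -4)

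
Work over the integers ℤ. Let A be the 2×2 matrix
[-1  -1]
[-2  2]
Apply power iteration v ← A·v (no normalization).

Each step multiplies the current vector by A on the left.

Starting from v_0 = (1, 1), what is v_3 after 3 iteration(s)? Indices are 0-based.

v_3 = (-6, 4)

v_0 = (1, 1).
v_1 = A·v_0 = (-2, 0).
v_2 = A·v_1 = (2, 4).
v_3 = A·v_2 = (-6, 4).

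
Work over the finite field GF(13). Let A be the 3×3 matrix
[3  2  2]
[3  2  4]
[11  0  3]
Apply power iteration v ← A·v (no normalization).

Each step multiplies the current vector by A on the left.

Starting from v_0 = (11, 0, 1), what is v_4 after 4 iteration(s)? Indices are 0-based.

v_4 = (2, 2, 4)

v_0 = (11, 0, 1).
v_1 = A·v_0 = (9, 11, 7).
v_2 = A·v_1 = (11, 12, 3).
v_3 = A·v_2 = (11, 4, 0).
v_4 = A·v_3 = (2, 2, 4).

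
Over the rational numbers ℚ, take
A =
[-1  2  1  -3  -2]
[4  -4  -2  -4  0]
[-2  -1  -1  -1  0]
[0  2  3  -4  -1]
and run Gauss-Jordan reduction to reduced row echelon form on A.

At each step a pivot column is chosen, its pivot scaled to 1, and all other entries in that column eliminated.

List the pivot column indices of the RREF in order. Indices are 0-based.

pivot columns: 0, 1, 2, 3

pivot(0,0)=-1: scale R0 → (1, -2, -1, 3, 2)
  clear (1,0): R1 −= (4)R0 → (0, 4, 2, -16, -8)
  clear (2,0): R2 −= (-2)R0 → (0, -5, -3, 5, 4)
pivot(1,1)=4: scale R1 → (0, 1, 1/2, -4, -2)
  clear (0,1): R0 −= (-2)R1 → (1, 0, 0, -5, -2)
  clear (2,1): R2 −= (-5)R1 → (0, 0, -1/2, -15, -6)
  clear (3,1): R3 −= (2)R1 → (0, 0, 2, 4, 3)
pivot(2,2)=-1/2: scale R2 → (0, 0, 1, 30, 12)
  clear (1,2): R1 −= (1/2)R2 → (0, 1, 0, -19, -8)
  clear (3,2): R3 −= (2)R2 → (0, 0, 0, -56, -21)
pivot(3,3)=-56: scale R3 → (0, 0, 0, 1, 3/8)
  clear (0,3): R0 −= (-5)R3 → (1, 0, 0, 0, -1/8)
  clear (1,3): R1 −= (-19)R3 → (0, 1, 0, 0, -7/8)
  clear (2,3): R2 −= (30)R3 → (0, 0, 1, 0, 3/4)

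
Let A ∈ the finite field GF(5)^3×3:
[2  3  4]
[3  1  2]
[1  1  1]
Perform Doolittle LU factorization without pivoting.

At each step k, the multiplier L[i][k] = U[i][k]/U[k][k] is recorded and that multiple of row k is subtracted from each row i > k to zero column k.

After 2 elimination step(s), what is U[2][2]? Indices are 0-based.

[col 0] pivot 2
  R1 -= 4*R0 → (0, 4, 1)  (L[1][0] := 4)
  R2 -= 3*R0 → (0, 2, 4)  (L[2][0] := 3)
[col 1] pivot 4
  R2 -= 3*R1 → (0, 0, 1)  (L[2][1] := 3)

U[2][2] = 1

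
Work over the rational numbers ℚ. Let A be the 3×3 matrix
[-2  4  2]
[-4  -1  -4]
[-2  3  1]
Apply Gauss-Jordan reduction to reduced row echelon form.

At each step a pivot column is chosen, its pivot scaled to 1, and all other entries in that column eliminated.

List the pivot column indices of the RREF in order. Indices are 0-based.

pivot(0,0)=-2: scale R0 → (1, -2, -1)
  clear (1,0): R1 −= (-4)R0 → (0, -9, -8)
  clear (2,0): R2 −= (-2)R0 → (0, -1, -1)
pivot(1,1)=-9: scale R1 → (0, 1, 8/9)
  clear (0,1): R0 −= (-2)R1 → (1, 0, 7/9)
  clear (2,1): R2 −= (-1)R1 → (0, 0, -1/9)
pivot(2,2)=-1/9: scale R2 → (0, 0, 1)
  clear (0,2): R0 −= (7/9)R2 → (1, 0, 0)
  clear (1,2): R1 −= (8/9)R2 → (0, 1, 0)

pivot columns: 0, 1, 2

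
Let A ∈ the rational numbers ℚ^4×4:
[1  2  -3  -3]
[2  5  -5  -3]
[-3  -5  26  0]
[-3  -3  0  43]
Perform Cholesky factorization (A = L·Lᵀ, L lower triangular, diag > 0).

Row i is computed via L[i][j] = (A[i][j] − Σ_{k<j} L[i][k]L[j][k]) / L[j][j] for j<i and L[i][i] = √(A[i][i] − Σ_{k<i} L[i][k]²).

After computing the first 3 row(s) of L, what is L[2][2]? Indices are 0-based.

L[2][2] = 4

Step 1: L[0][0] = √(1) = 1.
  L[1][0] = (2) / L[0][0] = 2.
Step 2: L[1][1] = √(1) = 1.
  L[2][0] = (-3) / L[0][0] = -3.
  L[2][1] = (1) / L[1][1] = 1.
Step 3: L[2][2] = √(16) = 4.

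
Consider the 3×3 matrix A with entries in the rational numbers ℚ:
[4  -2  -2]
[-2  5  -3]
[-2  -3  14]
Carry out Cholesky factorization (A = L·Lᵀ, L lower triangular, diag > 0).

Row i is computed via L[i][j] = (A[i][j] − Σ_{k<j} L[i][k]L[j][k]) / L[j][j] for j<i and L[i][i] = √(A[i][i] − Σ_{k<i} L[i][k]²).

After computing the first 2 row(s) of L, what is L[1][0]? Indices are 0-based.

L[1][0] = -1

Step 1: L[0][0] = √(4) = 2.
  L[1][0] = (-2) / L[0][0] = -1.
Step 2: L[1][1] = √(4) = 2.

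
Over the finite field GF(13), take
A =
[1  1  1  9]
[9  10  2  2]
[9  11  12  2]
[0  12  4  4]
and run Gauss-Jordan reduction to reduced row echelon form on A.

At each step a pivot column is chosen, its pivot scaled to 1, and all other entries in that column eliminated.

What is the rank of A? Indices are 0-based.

step 1: normalize row 0 (÷1) = (1, 1, 1, 9)
  row 1: subtract 9×row0 = (0, 1, 6, 12)
  row 2: subtract 9×row0 = (0, 2, 3, 12)
step 2: normalize row 1 (÷1) = (0, 1, 6, 12)
  row 0: subtract 1×row1 = (1, 0, 8, 10)
  row 2: subtract 2×row1 = (0, 0, 4, 1)
  row 3: subtract 12×row1 = (0, 0, 10, 3)
step 3: normalize row 2 (÷4) = (0, 0, 1, 10)
  row 0: subtract 8×row2 = (1, 0, 0, 8)
  row 1: subtract 6×row2 = (0, 1, 0, 4)
  row 3: subtract 10×row2 = (0, 0, 0, 7)
step 4: normalize row 3 (÷7) = (0, 0, 0, 1)
  row 0: subtract 8×row3 = (1, 0, 0, 0)
  row 1: subtract 4×row3 = (0, 1, 0, 0)
  row 2: subtract 10×row3 = (0, 0, 1, 0)

rank = 4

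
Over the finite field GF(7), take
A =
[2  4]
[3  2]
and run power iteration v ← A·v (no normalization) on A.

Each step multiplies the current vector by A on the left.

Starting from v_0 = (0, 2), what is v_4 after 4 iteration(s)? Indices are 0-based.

v_0 = (0, 2).
v_1 = A·v_0 = (1, 4).
v_2 = A·v_1 = (4, 4).
v_3 = A·v_2 = (3, 6).
v_4 = A·v_3 = (2, 0).

v_4 = (2, 0)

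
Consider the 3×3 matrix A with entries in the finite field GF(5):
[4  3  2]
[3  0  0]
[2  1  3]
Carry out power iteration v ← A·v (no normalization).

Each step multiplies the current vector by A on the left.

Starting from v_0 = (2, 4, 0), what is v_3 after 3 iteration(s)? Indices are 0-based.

v_3 = (1, 2, 3)

v_0 = (2, 4, 0).
v_1 = A·v_0 = (0, 1, 3).
v_2 = A·v_1 = (4, 0, 0).
v_3 = A·v_2 = (1, 2, 3).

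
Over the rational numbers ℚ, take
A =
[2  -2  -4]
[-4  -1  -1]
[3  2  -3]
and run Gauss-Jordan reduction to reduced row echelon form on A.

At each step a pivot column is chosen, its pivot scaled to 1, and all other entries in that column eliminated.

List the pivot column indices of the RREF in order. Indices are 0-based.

pivot columns: 0, 1, 2

step 1: normalize row 0 (÷2) = (1, -1, -2)
  row 1: subtract -4×row0 = (0, -5, -9)
  row 2: subtract 3×row0 = (0, 5, 3)
step 2: normalize row 1 (÷-5) = (0, 1, 9/5)
  row 0: subtract -1×row1 = (1, 0, -1/5)
  row 2: subtract 5×row1 = (0, 0, -6)
step 3: normalize row 2 (÷-6) = (0, 0, 1)
  row 0: subtract -1/5×row2 = (1, 0, 0)
  row 1: subtract 9/5×row2 = (0, 1, 0)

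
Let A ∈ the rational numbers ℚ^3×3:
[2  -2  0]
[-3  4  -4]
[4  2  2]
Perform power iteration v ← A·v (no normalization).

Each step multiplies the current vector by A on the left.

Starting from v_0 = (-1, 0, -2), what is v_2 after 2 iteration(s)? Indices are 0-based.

v_2 = (-26, 82, -2)

v_0 = (-1, 0, -2).
v_1 = A·v_0 = (-2, 11, -8).
v_2 = A·v_1 = (-26, 82, -2).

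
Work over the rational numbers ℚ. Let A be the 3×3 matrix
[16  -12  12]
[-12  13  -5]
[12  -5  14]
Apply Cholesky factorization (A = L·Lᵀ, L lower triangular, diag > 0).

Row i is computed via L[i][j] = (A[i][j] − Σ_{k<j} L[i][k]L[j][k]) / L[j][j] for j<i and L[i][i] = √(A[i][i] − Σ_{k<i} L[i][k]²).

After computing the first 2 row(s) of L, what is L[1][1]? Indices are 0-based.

Step 1: L[0][0] = √(16) = 4.
  L[1][0] = (-12) / L[0][0] = -3.
Step 2: L[1][1] = √(4) = 2.

L[1][1] = 2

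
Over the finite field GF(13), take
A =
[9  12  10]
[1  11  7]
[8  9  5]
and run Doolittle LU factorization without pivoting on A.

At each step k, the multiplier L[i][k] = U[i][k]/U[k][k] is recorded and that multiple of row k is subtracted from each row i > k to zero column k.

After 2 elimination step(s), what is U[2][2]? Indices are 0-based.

k=0: U[0][0]=9
  eliminate (1,0): mult=3, new row 1: (0, 1, 3); set L[1][0]=3
  eliminate (2,0): mult=11, new row 2: (0, 7, 12); set L[2][0]=11
k=1: U[1][1]=1
  eliminate (2,1): mult=7, new row 2: (0, 0, 4); set L[2][1]=7

U[2][2] = 4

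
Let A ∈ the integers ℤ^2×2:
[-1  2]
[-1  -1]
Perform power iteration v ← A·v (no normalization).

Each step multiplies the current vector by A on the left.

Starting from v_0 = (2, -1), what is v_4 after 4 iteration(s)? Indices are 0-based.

v_4 = (-22, -1)

v_0 = (2, -1).
v_1 = A·v_0 = (-4, -1).
v_2 = A·v_1 = (2, 5).
v_3 = A·v_2 = (8, -7).
v_4 = A·v_3 = (-22, -1).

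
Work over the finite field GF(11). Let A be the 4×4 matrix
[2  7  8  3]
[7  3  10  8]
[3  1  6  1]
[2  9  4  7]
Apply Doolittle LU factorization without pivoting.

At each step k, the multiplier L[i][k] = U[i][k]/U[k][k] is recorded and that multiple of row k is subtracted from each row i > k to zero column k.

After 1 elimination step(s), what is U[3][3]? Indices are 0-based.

U[3][3] = 4

k=0: U[0][0]=2
  eliminate (1,0): mult=9, new row 1: (0, 6, 4, 3); set L[1][0]=9
  eliminate (2,0): mult=7, new row 2: (0, 7, 5, 2); set L[2][0]=7
  eliminate (3,0): mult=1, new row 3: (0, 2, 7, 4); set L[3][0]=1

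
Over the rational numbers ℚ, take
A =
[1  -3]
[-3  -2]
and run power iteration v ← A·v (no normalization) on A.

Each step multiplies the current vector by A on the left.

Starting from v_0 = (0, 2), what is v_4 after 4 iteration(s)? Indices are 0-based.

v_4 = (138, 356)

v_0 = (0, 2).
v_1 = A·v_0 = (-6, -4).
v_2 = A·v_1 = (6, 26).
v_3 = A·v_2 = (-72, -70).
v_4 = A·v_3 = (138, 356).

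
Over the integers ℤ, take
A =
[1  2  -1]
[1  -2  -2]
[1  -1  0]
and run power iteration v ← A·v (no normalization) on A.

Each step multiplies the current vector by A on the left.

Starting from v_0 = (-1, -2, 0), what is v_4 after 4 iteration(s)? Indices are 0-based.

v_0 = (-1, -2, 0).
v_1 = A·v_0 = (-5, 3, 1).
v_2 = A·v_1 = (0, -13, -8).
v_3 = A·v_2 = (-18, 42, 13).
v_4 = A·v_3 = (53, -128, -60).

v_4 = (53, -128, -60)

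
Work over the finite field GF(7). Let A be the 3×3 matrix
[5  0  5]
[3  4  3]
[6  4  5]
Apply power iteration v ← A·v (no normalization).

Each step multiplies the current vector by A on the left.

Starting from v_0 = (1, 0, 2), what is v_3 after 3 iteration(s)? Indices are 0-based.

v_3 = (6, 3, 5)

v_0 = (1, 0, 2).
v_1 = A·v_0 = (1, 2, 2).
v_2 = A·v_1 = (1, 3, 3).
v_3 = A·v_2 = (6, 3, 5).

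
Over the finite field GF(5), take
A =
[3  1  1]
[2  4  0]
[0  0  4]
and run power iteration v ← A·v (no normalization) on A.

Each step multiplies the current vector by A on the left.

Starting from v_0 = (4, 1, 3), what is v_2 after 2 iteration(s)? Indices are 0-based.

v_2 = (2, 0, 3)

v_0 = (4, 1, 3).
v_1 = A·v_0 = (1, 2, 2).
v_2 = A·v_1 = (2, 0, 3).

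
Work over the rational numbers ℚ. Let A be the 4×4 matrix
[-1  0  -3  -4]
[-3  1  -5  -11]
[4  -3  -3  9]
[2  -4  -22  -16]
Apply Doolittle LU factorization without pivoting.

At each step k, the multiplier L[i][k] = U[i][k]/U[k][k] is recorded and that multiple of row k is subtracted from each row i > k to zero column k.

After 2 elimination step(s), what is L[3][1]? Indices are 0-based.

L[3][1] = -4

k=0: U[0][0]=-1
  eliminate (1,0): mult=3, new row 1: (0, 1, 4, 1); set L[1][0]=3
  eliminate (2,0): mult=-4, new row 2: (0, -3, -15, -7); set L[2][0]=-4
  eliminate (3,0): mult=-2, new row 3: (0, -4, -28, -24); set L[3][0]=-2
k=1: U[1][1]=1
  eliminate (2,1): mult=-3, new row 2: (0, 0, -3, -4); set L[2][1]=-3
  eliminate (3,1): mult=-4, new row 3: (0, 0, -12, -20); set L[3][1]=-4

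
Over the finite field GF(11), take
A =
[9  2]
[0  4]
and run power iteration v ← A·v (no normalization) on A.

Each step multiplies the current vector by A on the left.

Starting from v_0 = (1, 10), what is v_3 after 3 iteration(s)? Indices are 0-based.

v_3 = (1, 2)

v_0 = (1, 10).
v_1 = A·v_0 = (7, 7).
v_2 = A·v_1 = (0, 6).
v_3 = A·v_2 = (1, 2).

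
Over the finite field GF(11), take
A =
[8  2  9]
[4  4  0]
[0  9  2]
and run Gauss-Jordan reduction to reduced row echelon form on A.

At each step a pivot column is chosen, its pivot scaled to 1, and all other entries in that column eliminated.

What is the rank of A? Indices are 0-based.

rank = 3

[1] R0 /= 8  ⇒  (1, 3, 8)
     R1 -= 4·R0  ⇒  (0, 3, 1)
[2] R1 /= 3  ⇒  (0, 1, 4)
     R0 -= 3·R1  ⇒  (1, 0, 7)
     R2 -= 9·R1  ⇒  (0, 0, 10)
[3] R2 /= 10  ⇒  (0, 0, 1)
     R0 -= 7·R2  ⇒  (1, 0, 0)
     R1 -= 4·R2  ⇒  (0, 1, 0)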